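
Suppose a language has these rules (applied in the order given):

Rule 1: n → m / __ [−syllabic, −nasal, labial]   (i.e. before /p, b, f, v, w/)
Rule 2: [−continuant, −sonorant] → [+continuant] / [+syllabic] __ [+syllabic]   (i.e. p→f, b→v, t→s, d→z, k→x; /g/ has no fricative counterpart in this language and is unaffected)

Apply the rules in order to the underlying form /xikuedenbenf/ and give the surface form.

Rule 1 (nasal place assimilation): /n/ precedes the labial consonant /b/, so it assimilates in place to [m]. /n/ precedes the labial consonant /f/, so it assimilates in place to [m]. /xikuedenbenf/ → xikuedembemf.
Rule 2 (intervocalic spirantization): /k/ is a stop between vowels /i/ and /u/, so it spirantizes to the fricative [x]. /d/ is a stop between vowels /e/ and /e/, so it spirantizes to the fricative [z]. /xikuedembemf/ → xixuezembemf.

xixuezembemf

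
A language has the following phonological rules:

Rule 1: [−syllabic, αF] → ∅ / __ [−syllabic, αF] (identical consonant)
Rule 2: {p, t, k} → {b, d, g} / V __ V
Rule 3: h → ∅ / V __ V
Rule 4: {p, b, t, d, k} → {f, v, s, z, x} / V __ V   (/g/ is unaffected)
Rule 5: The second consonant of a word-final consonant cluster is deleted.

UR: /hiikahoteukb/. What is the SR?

Rule 1 (degemination): no segment meets the environment; /hiikahoteukb/ is unchanged.
Rule 2 (intervocalic voicing): /k/ is a voiceless stop between vowels /i/ and /a/, so it voices to [g]. /t/ is a voiceless stop between vowels /o/ and /e/, so it voices to [d]. /hiikahoteukb/ → hiigahodeukb.
Rule 3 (intervocalic h-deletion): /h/ occurs between vowels /a/ and /o/, so it deletes. /hiigahodeukb/ → hiigaodeukb.
Rule 4 (intervocalic spirantization): /d/ is a stop between vowels /o/ and /e/, so it spirantizes to the fricative [z]. /hiigaodeukb/ → hiigaozeukb.
Rule 5 (final cluster simplification): /b/ is the second consonant of a word-final cluster /kb/, so it deletes. /hiigaozeukb/ → hiigaozeuk.

hiigaozeuk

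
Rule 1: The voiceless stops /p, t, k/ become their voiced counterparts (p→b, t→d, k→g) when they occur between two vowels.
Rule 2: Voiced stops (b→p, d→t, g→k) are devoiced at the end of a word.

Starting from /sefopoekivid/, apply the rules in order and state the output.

sefoboegivit

Rule 1 (intervocalic voicing): /p/ is a voiceless stop between vowels /o/ and /o/, so it voices to [b]. /k/ is a voiceless stop between vowels /e/ and /i/, so it voices to [g]. /sefopoekivid/ → sefoboegivid.
Rule 2 (final devoicing): /d/ is a voiced stop in word-final position, so it devoices to [t]. /sefoboegivid/ → sefoboegivit.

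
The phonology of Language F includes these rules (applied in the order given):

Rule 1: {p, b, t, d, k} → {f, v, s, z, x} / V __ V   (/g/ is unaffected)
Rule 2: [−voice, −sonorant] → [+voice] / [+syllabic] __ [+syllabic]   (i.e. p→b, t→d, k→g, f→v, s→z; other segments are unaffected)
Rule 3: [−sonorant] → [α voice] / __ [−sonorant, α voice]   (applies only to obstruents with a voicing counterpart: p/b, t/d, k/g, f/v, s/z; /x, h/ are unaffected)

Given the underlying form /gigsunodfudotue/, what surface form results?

Rule 1 (intervocalic spirantization): /d/ is a stop between vowels /u/ and /o/, so it spirantizes to the fricative [z]. /t/ is a stop between vowels /o/ and /u/, so it spirantizes to the fricative [s]. /gigsunodfudotue/ → gigsunodfuzosue.
Rule 2 (intervocalic voicing): /s/ is a voiceless obstruent between vowels /o/ and /u/, so it voices to [z]. /gigsunodfuzosue/ → gigsunodfuzozue.
Rule 3 (regressive voicing assimilation): /g/ precedes the voiceless obstruent /s/, so it devoices to [k] by assimilation. /d/ precedes the voiceless obstruent /f/, so it devoices to [t] by assimilation. /gigsunodfuzozue/ → giksunotfuzozue.

giksunotfuzozue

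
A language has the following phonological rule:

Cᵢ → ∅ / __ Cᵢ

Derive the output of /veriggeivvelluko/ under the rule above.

/gg/ is a geminate; the first /g/ deletes.
/vv/ is a geminate; the first /v/ deletes.
/ll/ is a geminate; the first /l/ deletes.
Surface form: [verigeiveluko].

verigeiveluko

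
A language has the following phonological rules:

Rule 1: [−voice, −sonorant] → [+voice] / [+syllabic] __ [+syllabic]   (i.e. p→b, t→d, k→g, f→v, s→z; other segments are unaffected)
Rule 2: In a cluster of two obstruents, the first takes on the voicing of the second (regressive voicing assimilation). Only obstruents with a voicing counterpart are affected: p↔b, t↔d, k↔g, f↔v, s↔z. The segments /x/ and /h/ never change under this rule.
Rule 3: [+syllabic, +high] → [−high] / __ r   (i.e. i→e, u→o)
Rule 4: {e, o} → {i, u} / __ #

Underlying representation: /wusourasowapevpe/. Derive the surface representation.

wuzoorazowabefpi

Rule 1 (intervocalic voicing): /s/ is a voiceless obstruent between vowels /u/ and /o/, so it voices to [z]. /s/ is a voiceless obstruent between vowels /a/ and /o/, so it voices to [z]. /p/ is a voiceless obstruent between vowels /a/ and /e/, so it voices to [b]. /wusourasowapevpe/ → wuzourazowabevpe.
Rule 2 (regressive voicing assimilation): /v/ precedes the voiceless obstruent /p/, so it devoices to [f] by assimilation. /wuzourazowabevpe/ → wuzourazowabefpe.
Rule 3 (pre-rhotic lowering): /u/ is a high vowel immediately before /r/, so it lowers to [o]. /wuzourazowabefpe/ → wuzoorazowabefpe.
Rule 4 (final vowel raising): /e/ is a mid vowel in word-final position, so it raises to [i]. /wuzoorazowabefpe/ → wuzoorazowabefpi.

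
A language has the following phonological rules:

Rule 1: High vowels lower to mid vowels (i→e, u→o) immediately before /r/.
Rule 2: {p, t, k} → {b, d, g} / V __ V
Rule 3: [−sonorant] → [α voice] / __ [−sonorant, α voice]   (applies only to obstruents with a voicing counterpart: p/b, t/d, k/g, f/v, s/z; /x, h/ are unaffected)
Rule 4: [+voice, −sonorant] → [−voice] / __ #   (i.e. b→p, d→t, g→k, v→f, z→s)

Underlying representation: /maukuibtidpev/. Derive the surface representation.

Rule 1 (pre-rhotic lowering): no segment meets the environment; /maukuibtidpev/ is unchanged.
Rule 2 (intervocalic voicing): /k/ is a voiceless stop between vowels /u/ and /u/, so it voices to [g]. /maukuibtidpev/ → mauguibtidpev.
Rule 3 (regressive voicing assimilation): /b/ precedes the voiceless obstruent /t/, so it devoices to [p] by assimilation. /d/ precedes the voiceless obstruent /p/, so it devoices to [t] by assimilation. /mauguibtidpev/ → mauguiptitpev.
Rule 4 (final devoicing): /v/ is a voiced obstruent in word-final position, so it devoices to [f]. /mauguiptitpev/ → mauguiptitpef.

mauguiptitpef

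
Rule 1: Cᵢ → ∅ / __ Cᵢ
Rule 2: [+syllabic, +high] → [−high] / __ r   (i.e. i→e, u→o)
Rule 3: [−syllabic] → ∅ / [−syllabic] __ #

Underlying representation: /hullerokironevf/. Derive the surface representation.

hulerokeronev

Rule 1 (degemination): /ll/ is a geminate; the first /l/ deletes. /hullerokironevf/ → hulerokironevf.
Rule 2 (pre-rhotic lowering): /i/ is a high vowel immediately before /r/, so it lowers to [e]. /hulerokironevf/ → hulerokeronevf.
Rule 3 (final cluster simplification): /f/ is the second consonant of a word-final cluster /vf/, so it deletes. /hulerokeronevf/ → hulerokeronev.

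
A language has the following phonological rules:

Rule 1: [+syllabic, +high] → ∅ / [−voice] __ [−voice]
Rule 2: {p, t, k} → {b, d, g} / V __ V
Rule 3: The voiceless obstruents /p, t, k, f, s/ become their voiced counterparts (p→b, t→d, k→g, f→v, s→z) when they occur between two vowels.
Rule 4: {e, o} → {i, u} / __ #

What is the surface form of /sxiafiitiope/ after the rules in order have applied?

Rule 1 (high vowel syncope): no segment meets the environment; /sxiafiitiope/ is unchanged.
Rule 2 (intervocalic voicing): /t/ is a voiceless stop between vowels /i/ and /i/, so it voices to [d]. /p/ is a voiceless stop between vowels /o/ and /e/, so it voices to [b]. /sxiafiitiope/ → sxiafiidiobe.
Rule 3 (intervocalic voicing): /f/ is a voiceless obstruent between vowels /a/ and /i/, so it voices to [v]. /sxiafiidiobe/ → sxiaviidiobe.
Rule 4 (final vowel raising): /e/ is a mid vowel in word-final position, so it raises to [i]. /sxiaviidiobe/ → sxiaviidiobi.

sxiaviidiobi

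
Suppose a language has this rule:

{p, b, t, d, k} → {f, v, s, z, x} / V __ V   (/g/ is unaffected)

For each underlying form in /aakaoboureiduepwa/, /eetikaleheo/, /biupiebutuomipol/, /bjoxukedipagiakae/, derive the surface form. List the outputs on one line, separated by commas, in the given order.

/aakaoboureiduepwa/: /k/ is a stop between vowels /a/ and /a/, so it spirantizes to the fricative [x]. /b/ is a stop between vowels /o/ and /o/, so it spirantizes to the fricative [v]. /d/ is a stop between vowels /i/ and /u/, so it spirantizes to the fricative [z]. → [aaxaovoureizuepwa].
/eetikaleheo/: /t/ is a stop between vowels /e/ and /i/, so it spirantizes to the fricative [s]. /k/ is a stop between vowels /i/ and /a/, so it spirantizes to the fricative [x]. → [eesixaleheo].
/biupiebutuomipol/: /p/ is a stop between vowels /u/ and /i/, so it spirantizes to the fricative [f]. /b/ is a stop between vowels /e/ and /u/, so it spirantizes to the fricative [v]. /t/ is a stop between vowels /u/ and /u/, so it spirantizes to the fricative [s]. /p/ is a stop between vowels /i/ and /o/, so it spirantizes to the fricative [f]. → [biufievusuomifol].
/bjoxukedipagiakae/: /k/ is a stop between vowels /u/ and /e/, so it spirantizes to the fricative [x]. /d/ is a stop between vowels /e/ and /i/, so it spirantizes to the fricative [z]. /p/ is a stop between vowels /i/ and /a/, so it spirantizes to the fricative [f]. /k/ is a stop between vowels /a/ and /a/, so it spirantizes to the fricative [x]. → [bjoxuxezifagiaxae].

aaxaovoureizuepwa, eesixaleheo, biufievusuomifol, bjoxuxezifagiaxae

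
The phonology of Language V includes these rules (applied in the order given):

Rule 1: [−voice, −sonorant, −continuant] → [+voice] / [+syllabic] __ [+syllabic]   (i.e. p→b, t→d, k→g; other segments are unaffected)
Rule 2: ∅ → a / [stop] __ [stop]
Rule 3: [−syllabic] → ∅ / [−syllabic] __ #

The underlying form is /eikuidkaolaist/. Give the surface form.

eiguidakaolais

Rule 1 (intervocalic voicing): /k/ is a voiceless stop between vowels /i/ and /u/, so it voices to [g]. /eikuidkaolaist/ → eiguidkaolaist.
Rule 2 (stop-cluster a-epenthesis): /d/ and /k/ form a stop–stop cluster, so [a] is inserted between them. /eiguidkaolaist/ → eiguidakaolaist.
Rule 3 (final cluster simplification): /t/ is the second consonant of a word-final cluster /st/, so it deletes. /eiguidakaolaist/ → eiguidakaolais.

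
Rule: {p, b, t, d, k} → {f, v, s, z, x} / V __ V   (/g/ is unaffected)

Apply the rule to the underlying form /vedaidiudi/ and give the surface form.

vezaiziuzi

/d/ is a stop between vowels /e/ and /a/, so it spirantizes to the fricative [z].
/d/ is a stop between vowels /i/ and /i/, so it spirantizes to the fricative [z].
/d/ is a stop between vowels /u/ and /i/, so it spirantizes to the fricative [z].
Surface form: [vezaiziuzi].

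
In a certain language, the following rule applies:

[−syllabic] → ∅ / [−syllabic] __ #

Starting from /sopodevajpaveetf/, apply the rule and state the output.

sopodevajpaveet

/f/ is the second consonant of a word-final cluster /tf/, so it deletes.
Surface form: [sopodevajpaveet].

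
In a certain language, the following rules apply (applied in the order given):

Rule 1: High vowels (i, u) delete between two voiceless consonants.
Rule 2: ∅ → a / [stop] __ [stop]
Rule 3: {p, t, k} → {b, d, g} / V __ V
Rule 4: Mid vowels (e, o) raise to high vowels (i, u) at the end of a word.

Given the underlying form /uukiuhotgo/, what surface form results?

uugiuhodagu

Rule 1 (high vowel syncope): no segment meets the environment; /uukiuhotgo/ is unchanged.
Rule 2 (stop-cluster a-epenthesis): /t/ and /g/ form a stop–stop cluster, so [a] is inserted between them. /uukiuhotgo/ → uukiuhotago.
Rule 3 (intervocalic voicing): /k/ is a voiceless stop between vowels /u/ and /i/, so it voices to [g]. /t/ is a voiceless stop between vowels /o/ and /a/, so it voices to [d]. /uukiuhotago/ → uugiuhodago.
Rule 4 (final vowel raising): /o/ is a mid vowel in word-final position, so it raises to [u]. /uugiuhodago/ → uugiuhodagu.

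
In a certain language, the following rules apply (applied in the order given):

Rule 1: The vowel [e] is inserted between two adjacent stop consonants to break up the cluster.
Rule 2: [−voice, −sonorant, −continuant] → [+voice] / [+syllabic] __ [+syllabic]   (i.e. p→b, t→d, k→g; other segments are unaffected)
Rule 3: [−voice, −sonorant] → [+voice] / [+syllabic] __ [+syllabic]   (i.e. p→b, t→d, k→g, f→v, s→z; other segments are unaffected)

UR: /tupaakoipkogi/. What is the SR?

tubaagoibegogi

Rule 1 (stop-cluster e-epenthesis): /p/ and /k/ form a stop–stop cluster, so [e] is inserted between them. /tupaakoipkogi/ → tupaakoipekogi.
Rule 2 (intervocalic voicing): /p/ is a voiceless stop between vowels /u/ and /a/, so it voices to [b]. /k/ is a voiceless stop between vowels /a/ and /o/, so it voices to [g]. /p/ is a voiceless stop between vowels /i/ and /e/, so it voices to [b]. /k/ is a voiceless stop between vowels /e/ and /o/, so it voices to [g]. /tupaakoipekogi/ → tubaagoibegogi.
Rule 3 (intervocalic voicing): no segment meets the environment; /tubaagoibegogi/ is unchanged.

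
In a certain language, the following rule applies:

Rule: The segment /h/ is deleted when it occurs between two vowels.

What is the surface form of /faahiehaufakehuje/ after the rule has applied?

/h/ occurs between vowels /a/ and /i/, so it deletes.
/h/ occurs between vowels /e/ and /a/, so it deletes.
/h/ occurs between vowels /e/ and /u/, so it deletes.
Surface form: [faaieaufakeuje].

faaieaufakeuje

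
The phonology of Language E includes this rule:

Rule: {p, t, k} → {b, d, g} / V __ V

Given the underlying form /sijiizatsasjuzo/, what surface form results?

sijiizatsasjuzo

No segment of /sijiizatsasjuzo/ meets the structural description of the rule, so the form surfaces unchanged.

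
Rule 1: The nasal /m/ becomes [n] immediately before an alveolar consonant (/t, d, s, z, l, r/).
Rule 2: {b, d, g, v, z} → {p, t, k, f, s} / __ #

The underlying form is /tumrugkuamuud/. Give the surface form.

tunrugkuamuut

Rule 1 (nasal place assimilation): /m/ precedes the alveolar consonant /r/, so it assimilates in place to [n]. /tumrugkuamuud/ → tunrugkuamuud.
Rule 2 (final devoicing): /d/ is a voiced obstruent in word-final position, so it devoices to [t]. /tunrugkuamuud/ → tunrugkuamuut.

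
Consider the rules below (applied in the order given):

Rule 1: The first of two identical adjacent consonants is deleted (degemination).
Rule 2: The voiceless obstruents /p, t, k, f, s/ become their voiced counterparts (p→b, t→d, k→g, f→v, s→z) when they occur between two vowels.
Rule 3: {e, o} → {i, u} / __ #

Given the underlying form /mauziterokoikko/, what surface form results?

Rule 1 (degemination): /kk/ is a geminate; the first /k/ deletes. /mauziterokoikko/ → mauziterokoiko.
Rule 2 (intervocalic voicing): /t/ is a voiceless obstruent between vowels /i/ and /e/, so it voices to [d]. /k/ is a voiceless obstruent between vowels /o/ and /o/, so it voices to [g]. /k/ is a voiceless obstruent between vowels /i/ and /o/, so it voices to [g]. /mauziterokoiko/ → mauziderogoigo.
Rule 3 (final vowel raising): /o/ is a mid vowel in word-final position, so it raises to [u]. /mauziderogoigo/ → mauziderogoigu.

mauziderogoigu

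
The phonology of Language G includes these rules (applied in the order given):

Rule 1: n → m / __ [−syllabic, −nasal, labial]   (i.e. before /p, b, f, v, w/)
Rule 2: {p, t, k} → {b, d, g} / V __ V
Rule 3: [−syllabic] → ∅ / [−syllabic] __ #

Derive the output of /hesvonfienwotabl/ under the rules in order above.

hesvomfiemwodab

Rule 1 (nasal place assimilation): /n/ precedes the labial consonant /f/, so it assimilates in place to [m]. /n/ precedes the labial consonant /w/, so it assimilates in place to [m]. /hesvonfienwotabl/ → hesvomfiemwotabl.
Rule 2 (intervocalic voicing): /t/ is a voiceless stop between vowels /o/ and /a/, so it voices to [d]. /hesvomfiemwotabl/ → hesvomfiemwodabl.
Rule 3 (final cluster simplification): /l/ is the second consonant of a word-final cluster /bl/, so it deletes. /hesvomfiemwodabl/ → hesvomfiemwodab.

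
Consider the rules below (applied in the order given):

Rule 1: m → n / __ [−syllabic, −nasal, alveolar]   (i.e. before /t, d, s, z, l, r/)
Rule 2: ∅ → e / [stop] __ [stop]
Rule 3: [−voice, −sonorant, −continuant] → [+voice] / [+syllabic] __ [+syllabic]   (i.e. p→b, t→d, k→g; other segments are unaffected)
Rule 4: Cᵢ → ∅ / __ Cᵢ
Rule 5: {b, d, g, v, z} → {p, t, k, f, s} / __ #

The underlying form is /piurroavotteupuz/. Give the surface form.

piuroavodedeubus

Rule 1 (nasal place assimilation): no segment meets the environment; /piurroavotteupuz/ is unchanged.
Rule 2 (stop-cluster e-epenthesis): /t/ and /t/ form a stop–stop cluster, so [e] is inserted between them. /piurroavotteupuz/ → piurroavoteteupuz.
Rule 3 (intervocalic voicing): /t/ is a voiceless stop between vowels /o/ and /e/, so it voices to [d]. /t/ is a voiceless stop between vowels /e/ and /e/, so it voices to [d]. /p/ is a voiceless stop between vowels /u/ and /u/, so it voices to [b]. /piurroavoteteupuz/ → piurroavodedeubuz.
Rule 4 (degemination): /rr/ is a geminate; the first /r/ deletes. /piurroavodedeubuz/ → piuroavodedeubuz.
Rule 5 (final devoicing): /z/ is a voiced obstruent in word-final position, so it devoices to [s]. /piuroavodedeubuz/ → piuroavodedeubus.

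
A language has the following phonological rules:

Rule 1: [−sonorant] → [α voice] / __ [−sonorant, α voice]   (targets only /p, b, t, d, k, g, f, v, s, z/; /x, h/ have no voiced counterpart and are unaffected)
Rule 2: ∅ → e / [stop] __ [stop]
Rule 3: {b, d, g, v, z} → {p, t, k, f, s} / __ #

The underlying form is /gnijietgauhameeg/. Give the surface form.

Rule 1 (regressive voicing assimilation): /t/ precedes the voiced obstruent /g/, so it voices to [d] by assimilation. /gnijietgauhameeg/ → gnijiedgauhameeg.
Rule 2 (stop-cluster e-epenthesis): /d/ and /g/ form a stop–stop cluster, so [e] is inserted between them. /gnijiedgauhameeg/ → gnijiedegauhameeg.
Rule 3 (final devoicing): /g/ is a voiced obstruent in word-final position, so it devoices to [k]. /gnijiedegauhameeg/ → gnijiedegauhameek.

gnijiedegauhameek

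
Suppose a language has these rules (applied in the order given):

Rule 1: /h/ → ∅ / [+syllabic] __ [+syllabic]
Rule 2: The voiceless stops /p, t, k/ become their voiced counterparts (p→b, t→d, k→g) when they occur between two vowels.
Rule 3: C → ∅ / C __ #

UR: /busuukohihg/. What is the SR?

busuugoih

Rule 1 (intervocalic h-deletion): /h/ occurs between vowels /o/ and /i/, so it deletes. /busuukohihg/ → busuukoihg.
Rule 2 (intervocalic voicing): /k/ is a voiceless stop between vowels /u/ and /o/, so it voices to [g]. /busuukoihg/ → busuugoihg.
Rule 3 (final cluster simplification): /g/ is the second consonant of a word-final cluster /hg/, so it deletes. /busuugoihg/ → busuugoih.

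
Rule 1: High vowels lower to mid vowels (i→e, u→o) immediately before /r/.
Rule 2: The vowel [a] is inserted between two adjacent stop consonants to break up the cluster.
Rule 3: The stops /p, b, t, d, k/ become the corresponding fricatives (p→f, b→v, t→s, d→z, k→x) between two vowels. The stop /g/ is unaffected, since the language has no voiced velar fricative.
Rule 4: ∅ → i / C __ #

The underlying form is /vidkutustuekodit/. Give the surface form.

vizaxusustuexoziti

Rule 1 (pre-rhotic lowering): no segment meets the environment; /vidkutustuekodit/ is unchanged.
Rule 2 (stop-cluster a-epenthesis): /d/ and /k/ form a stop–stop cluster, so [a] is inserted between them. /vidkutustuekodit/ → vidakutustuekodit.
Rule 3 (intervocalic spirantization): /d/ is a stop between vowels /i/ and /a/, so it spirantizes to the fricative [z]. /k/ is a stop between vowels /a/ and /u/, so it spirantizes to the fricative [x]. /t/ is a stop between vowels /u/ and /u/, so it spirantizes to the fricative [s]. /k/ is a stop between vowels /e/ and /o/, so it spirantizes to the fricative [x]. /d/ is a stop between vowels /o/ and /i/, so it spirantizes to the fricative [z]. /vidakutustuekodit/ → vizaxusustuexozit.
Rule 4 (final i-epenthesis): the form ends in the consonant /t/, so [i] is inserted word-finally. /vizaxusustuexozit/ → vizaxusustuexoziti.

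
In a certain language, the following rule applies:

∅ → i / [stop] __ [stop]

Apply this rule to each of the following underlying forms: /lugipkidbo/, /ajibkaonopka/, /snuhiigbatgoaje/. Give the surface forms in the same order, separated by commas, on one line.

lugipikidibo, ajibikaonopika, snuhiigibatigoaje

/lugipkidbo/: /p/ and /k/ form a stop–stop cluster, so [i] is inserted between them. /d/ and /b/ form a stop–stop cluster, so [i] is inserted between them. → [lugipikidibo].
/ajibkaonopka/: /b/ and /k/ form a stop–stop cluster, so [i] is inserted between them. /p/ and /k/ form a stop–stop cluster, so [i] is inserted between them. → [ajibikaonopika].
/snuhiigbatgoaje/: /g/ and /b/ form a stop–stop cluster, so [i] is inserted between them. /t/ and /g/ form a stop–stop cluster, so [i] is inserted between them. → [snuhiigibatigoaje].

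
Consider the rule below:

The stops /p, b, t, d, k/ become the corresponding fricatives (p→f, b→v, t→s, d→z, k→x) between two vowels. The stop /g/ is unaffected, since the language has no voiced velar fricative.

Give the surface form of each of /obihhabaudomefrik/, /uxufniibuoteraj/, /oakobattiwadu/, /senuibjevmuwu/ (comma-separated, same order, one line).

ovihhavauzomefrik, uxufniivuoseraj, oaxovattiwazu, senuibjevmuwu

/obihhabaudomefrik/: /b/ is a stop between vowels /o/ and /i/, so it spirantizes to the fricative [v]. /b/ is a stop between vowels /a/ and /a/, so it spirantizes to the fricative [v]. /d/ is a stop between vowels /u/ and /o/, so it spirantizes to the fricative [z]. → [ovihhavauzomefrik].
/uxufniibuoteraj/: /b/ is a stop between vowels /i/ and /u/, so it spirantizes to the fricative [v]. /t/ is a stop between vowels /o/ and /e/, so it spirantizes to the fricative [s]. → [uxufniivuoseraj].
/oakobattiwadu/: /k/ is a stop between vowels /a/ and /o/, so it spirantizes to the fricative [x]. /b/ is a stop between vowels /o/ and /a/, so it spirantizes to the fricative [v]. /d/ is a stop between vowels /a/ and /u/, so it spirantizes to the fricative [z]. → [oaxovattiwazu].
/senuibjevmuwu/: the rule's environment is not met; surfaces unchanged as [senuibjevmuwu].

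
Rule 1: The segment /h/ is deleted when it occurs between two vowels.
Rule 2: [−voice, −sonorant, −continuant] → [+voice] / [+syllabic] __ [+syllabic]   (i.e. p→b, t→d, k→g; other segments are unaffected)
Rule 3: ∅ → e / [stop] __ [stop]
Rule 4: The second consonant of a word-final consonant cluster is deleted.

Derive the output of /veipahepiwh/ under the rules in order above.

Rule 1 (intervocalic h-deletion): /h/ occurs between vowels /a/ and /e/, so it deletes. /veipahepiwh/ → veipaepiwh.
Rule 2 (intervocalic voicing): /p/ is a voiceless stop between vowels /i/ and /a/, so it voices to [b]. /p/ is a voiceless stop between vowels /e/ and /i/, so it voices to [b]. /veipaepiwh/ → veibaebiwh.
Rule 3 (stop-cluster e-epenthesis): no segment meets the environment; /veibaebiwh/ is unchanged.
Rule 4 (final cluster simplification): /h/ is the second consonant of a word-final cluster /wh/, so it deletes. /veibaebiwh/ → veibaebiw.

veibaebiw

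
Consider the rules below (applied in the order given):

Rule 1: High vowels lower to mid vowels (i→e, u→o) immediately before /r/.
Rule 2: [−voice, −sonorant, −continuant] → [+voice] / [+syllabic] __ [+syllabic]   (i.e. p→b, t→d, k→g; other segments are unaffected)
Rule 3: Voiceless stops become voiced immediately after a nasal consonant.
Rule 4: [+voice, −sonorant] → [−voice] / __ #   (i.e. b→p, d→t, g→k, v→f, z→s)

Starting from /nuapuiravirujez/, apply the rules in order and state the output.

Rule 1 (pre-rhotic lowering): /i/ is a high vowel immediately before /r/, so it lowers to [e]. /i/ is a high vowel immediately before /r/, so it lowers to [e]. /nuapuiravirujez/ → nuapueraverujez.
Rule 2 (intervocalic voicing): /p/ is a voiceless stop between vowels /a/ and /u/, so it voices to [b]. /nuapueraverujez/ → nuabueraverujez.
Rule 3 (post-nasal voicing): no segment meets the environment; /nuabueraverujez/ is unchanged.
Rule 4 (final devoicing): /z/ is a voiced obstruent in word-final position, so it devoices to [s]. /nuabueraverujez/ → nuabueraverujes.

nuabueraverujes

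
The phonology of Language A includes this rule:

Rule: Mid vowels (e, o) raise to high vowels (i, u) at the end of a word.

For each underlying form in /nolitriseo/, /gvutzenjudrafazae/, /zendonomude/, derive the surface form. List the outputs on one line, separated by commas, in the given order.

/nolitriseo/: /o/ is a mid vowel in word-final position, so it raises to [u]. → [nolitriseu].
/gvutzenjudrafazae/: /e/ is a mid vowel in word-final position, so it raises to [i]. → [gvutzenjudrafazai].
/zendonomude/: /e/ is a mid vowel in word-final position, so it raises to [i]. → [zendonomudi].

nolitriseu, gvutzenjudrafazai, zendonomudi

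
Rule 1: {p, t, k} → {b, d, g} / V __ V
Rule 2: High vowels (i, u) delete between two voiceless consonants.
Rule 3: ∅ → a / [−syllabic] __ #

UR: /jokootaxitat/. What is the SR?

Rule 1 (intervocalic voicing): /k/ is a voiceless stop between vowels /o/ and /o/, so it voices to [g]. /t/ is a voiceless stop between vowels /o/ and /a/, so it voices to [d]. /t/ is a voiceless stop between vowels /i/ and /a/, so it voices to [d]. /jokootaxitat/ → jogoodaxidat.
Rule 2 (high vowel syncope): no segment meets the environment; /jogoodaxidat/ is unchanged.
Rule 3 (final a-epenthesis): the form ends in the consonant /t/, so [a] is inserted word-finally. /jogoodaxidat/ → jogoodaxidata.

jogoodaxidata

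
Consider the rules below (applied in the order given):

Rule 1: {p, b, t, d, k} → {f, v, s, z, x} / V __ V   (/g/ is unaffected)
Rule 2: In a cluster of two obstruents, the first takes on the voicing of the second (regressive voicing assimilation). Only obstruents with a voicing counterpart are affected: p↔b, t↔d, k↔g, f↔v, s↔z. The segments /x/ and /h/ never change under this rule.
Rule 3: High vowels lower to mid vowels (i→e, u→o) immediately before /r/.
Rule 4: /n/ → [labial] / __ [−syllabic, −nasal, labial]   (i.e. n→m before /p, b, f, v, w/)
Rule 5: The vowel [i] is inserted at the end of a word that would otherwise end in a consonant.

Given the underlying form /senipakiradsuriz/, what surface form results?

senifaxeratsorizi

Rule 1 (intervocalic spirantization): /p/ is a stop between vowels /i/ and /a/, so it spirantizes to the fricative [f]. /k/ is a stop between vowels /a/ and /i/, so it spirantizes to the fricative [x]. /senipakiradsuriz/ → senifaxiradsuriz.
Rule 2 (regressive voicing assimilation): /d/ precedes the voiceless obstruent /s/, so it devoices to [t] by assimilation. /senifaxiradsuriz/ → senifaxiratsuriz.
Rule 3 (pre-rhotic lowering): /i/ is a high vowel immediately before /r/, so it lowers to [e]. /u/ is a high vowel immediately before /r/, so it lowers to [o]. /senifaxiratsuriz/ → senifaxeratsoriz.
Rule 4 (nasal place assimilation): no segment meets the environment; /senifaxeratsoriz/ is unchanged.
Rule 5 (final i-epenthesis): the form ends in the consonant /z/, so [i] is inserted word-finally. /senifaxeratsoriz/ → senifaxeratsorizi.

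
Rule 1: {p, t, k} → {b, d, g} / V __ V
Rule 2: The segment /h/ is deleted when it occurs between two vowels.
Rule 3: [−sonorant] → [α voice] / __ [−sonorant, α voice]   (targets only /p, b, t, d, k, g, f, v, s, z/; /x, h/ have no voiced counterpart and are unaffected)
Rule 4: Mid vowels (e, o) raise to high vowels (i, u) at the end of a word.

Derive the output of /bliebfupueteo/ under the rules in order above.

bliepfubuedeu

Rule 1 (intervocalic voicing): /p/ is a voiceless stop between vowels /u/ and /u/, so it voices to [b]. /t/ is a voiceless stop between vowels /e/ and /e/, so it voices to [d]. /bliebfupueteo/ → bliebfubuedeo.
Rule 2 (intervocalic h-deletion): no segment meets the environment; /bliebfubuedeo/ is unchanged.
Rule 3 (regressive voicing assimilation): /b/ precedes the voiceless obstruent /f/, so it devoices to [p] by assimilation. /bliebfubuedeo/ → bliepfubuedeo.
Rule 4 (final vowel raising): /o/ is a mid vowel in word-final position, so it raises to [u]. /bliepfubuedeo/ → bliepfubuedeu.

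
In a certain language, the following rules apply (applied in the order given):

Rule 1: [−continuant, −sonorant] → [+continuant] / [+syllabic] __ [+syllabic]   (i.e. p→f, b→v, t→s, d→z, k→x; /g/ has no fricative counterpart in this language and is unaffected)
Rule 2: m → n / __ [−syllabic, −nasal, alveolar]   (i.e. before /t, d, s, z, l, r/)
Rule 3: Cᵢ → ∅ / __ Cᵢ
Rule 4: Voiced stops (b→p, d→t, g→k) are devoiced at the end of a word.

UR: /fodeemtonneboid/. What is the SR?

Rule 1 (intervocalic spirantization): /d/ is a stop between vowels /o/ and /e/, so it spirantizes to the fricative [z]. /b/ is a stop between vowels /e/ and /o/, so it spirantizes to the fricative [v]. /fodeemtonneboid/ → fozeemtonnevoid.
Rule 2 (nasal place assimilation): /m/ precedes the alveolar consonant /t/, so it assimilates in place to [n]. /fozeemtonnevoid/ → fozeentonnevoid.
Rule 3 (degemination): /nn/ is a geminate; the first /n/ deletes. /fozeentonnevoid/ → fozeentonevoid.
Rule 4 (final devoicing): /d/ is a voiced stop in word-final position, so it devoices to [t]. /fozeentonevoid/ → fozeentonevoit.

fozeentonevoit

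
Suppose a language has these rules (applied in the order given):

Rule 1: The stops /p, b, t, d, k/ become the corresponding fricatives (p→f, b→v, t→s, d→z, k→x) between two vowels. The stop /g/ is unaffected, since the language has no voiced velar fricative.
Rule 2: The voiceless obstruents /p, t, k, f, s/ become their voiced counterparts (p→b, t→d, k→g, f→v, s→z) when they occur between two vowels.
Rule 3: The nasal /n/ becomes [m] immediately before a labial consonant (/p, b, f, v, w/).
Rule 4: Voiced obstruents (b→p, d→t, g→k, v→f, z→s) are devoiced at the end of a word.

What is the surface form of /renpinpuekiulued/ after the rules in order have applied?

Rule 1 (intervocalic spirantization): /k/ is a stop between vowels /e/ and /i/, so it spirantizes to the fricative [x]. /renpinpuekiulued/ → renpinpuexiulued.
Rule 2 (intervocalic voicing): no segment meets the environment; /renpinpuexiulued/ is unchanged.
Rule 3 (nasal place assimilation): /n/ precedes the labial consonant /p/, so it assimilates in place to [m]. /n/ precedes the labial consonant /p/, so it assimilates in place to [m]. /renpinpuexiulued/ → rempimpuexiulued.
Rule 4 (final devoicing): /d/ is a voiced obstruent in word-final position, so it devoices to [t]. /rempimpuexiulued/ → rempimpuexiuluet.

rempimpuexiuluet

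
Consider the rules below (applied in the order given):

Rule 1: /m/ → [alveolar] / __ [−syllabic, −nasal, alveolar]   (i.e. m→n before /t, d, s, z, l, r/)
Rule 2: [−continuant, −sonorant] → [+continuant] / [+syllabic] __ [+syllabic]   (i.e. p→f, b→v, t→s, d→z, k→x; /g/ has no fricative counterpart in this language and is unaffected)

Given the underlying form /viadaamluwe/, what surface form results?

Rule 1 (nasal place assimilation): /m/ precedes the alveolar consonant /l/, so it assimilates in place to [n]. /viadaamluwe/ → viadaanluwe.
Rule 2 (intervocalic spirantization): /d/ is a stop between vowels /a/ and /a/, so it spirantizes to the fricative [z]. /viadaanluwe/ → viazaanluwe.

viazaanluwe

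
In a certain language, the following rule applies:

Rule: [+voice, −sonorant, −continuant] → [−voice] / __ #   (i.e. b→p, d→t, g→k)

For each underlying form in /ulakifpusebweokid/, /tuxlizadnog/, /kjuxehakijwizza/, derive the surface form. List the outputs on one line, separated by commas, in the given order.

/ulakifpusebweokid/: /d/ is a voiced stop in word-final position, so it devoices to [t]. → [ulakifpusebweokit].
/tuxlizadnog/: /g/ is a voiced stop in word-final position, so it devoices to [k]. → [tuxlizadnok].
/kjuxehakijwizza/: the rule's environment is not met; surfaces unchanged as [kjuxehakijwizza].

ulakifpusebweokit, tuxlizadnok, kjuxehakijwizza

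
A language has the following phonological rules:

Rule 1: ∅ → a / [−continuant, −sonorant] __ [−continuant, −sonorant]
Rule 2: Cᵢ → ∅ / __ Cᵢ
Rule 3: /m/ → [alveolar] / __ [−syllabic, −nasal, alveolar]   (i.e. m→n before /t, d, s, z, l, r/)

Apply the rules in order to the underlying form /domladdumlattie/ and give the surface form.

donladadunlatatie

Rule 1 (stop-cluster a-epenthesis): /d/ and /d/ form a stop–stop cluster, so [a] is inserted between them. /t/ and /t/ form a stop–stop cluster, so [a] is inserted between them. /domladdumlattie/ → domladadumlatatie.
Rule 2 (degemination): no segment meets the environment; /domladadumlatatie/ is unchanged.
Rule 3 (nasal place assimilation): /m/ precedes the alveolar consonant /l/, so it assimilates in place to [n]. /m/ precedes the alveolar consonant /l/, so it assimilates in place to [n]. /domladadumlatatie/ → donladadunlatatie.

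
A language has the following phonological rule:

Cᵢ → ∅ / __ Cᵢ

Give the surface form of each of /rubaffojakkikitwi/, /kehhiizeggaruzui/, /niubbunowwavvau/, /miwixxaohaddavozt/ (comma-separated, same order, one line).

/rubaffojakkikitwi/: /ff/ is a geminate; the first /f/ deletes. /kk/ is a geminate; the first /k/ deletes. → [rubafojakikitwi].
/kehhiizeggaruzui/: /hh/ is a geminate; the first /h/ deletes. /gg/ is a geminate; the first /g/ deletes. → [kehiizegaruzui].
/niubbunowwavvau/: /bb/ is a geminate; the first /b/ deletes. /ww/ is a geminate; the first /w/ deletes. /vv/ is a geminate; the first /v/ deletes. → [niubunowavau].
/miwixxaohaddavozt/: /xx/ is a geminate; the first /x/ deletes. /dd/ is a geminate; the first /d/ deletes. → [miwixaohadavozt].

rubafojakikitwi, kehiizegaruzui, niubunowavau, miwixaohadavozt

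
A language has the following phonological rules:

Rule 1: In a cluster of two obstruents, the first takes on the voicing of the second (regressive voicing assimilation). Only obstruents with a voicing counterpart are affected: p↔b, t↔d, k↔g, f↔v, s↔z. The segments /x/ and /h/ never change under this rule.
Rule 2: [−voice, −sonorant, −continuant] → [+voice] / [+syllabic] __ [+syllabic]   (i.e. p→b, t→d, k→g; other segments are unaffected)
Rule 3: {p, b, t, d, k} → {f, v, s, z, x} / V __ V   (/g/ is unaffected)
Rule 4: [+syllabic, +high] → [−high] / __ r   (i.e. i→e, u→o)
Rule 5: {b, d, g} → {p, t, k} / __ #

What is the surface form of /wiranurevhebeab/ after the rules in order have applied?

Rule 1 (regressive voicing assimilation): /v/ precedes the voiceless obstruent /h/, so it devoices to [f] by assimilation. /wiranurevhebeab/ → wiranurefhebeab.
Rule 2 (intervocalic voicing): no segment meets the environment; /wiranurefhebeab/ is unchanged.
Rule 3 (intervocalic spirantization): /b/ is a stop between vowels /e/ and /e/, so it spirantizes to the fricative [v]. /wiranurefhebeab/ → wiranurefheveab.
Rule 4 (pre-rhotic lowering): /i/ is a high vowel immediately before /r/, so it lowers to [e]. /u/ is a high vowel immediately before /r/, so it lowers to [o]. /wiranurefheveab/ → weranorefheveab.
Rule 5 (final devoicing): /b/ is a voiced stop in word-final position, so it devoices to [p]. /weranorefheveab/ → weranorefheveap.

weranorefheveap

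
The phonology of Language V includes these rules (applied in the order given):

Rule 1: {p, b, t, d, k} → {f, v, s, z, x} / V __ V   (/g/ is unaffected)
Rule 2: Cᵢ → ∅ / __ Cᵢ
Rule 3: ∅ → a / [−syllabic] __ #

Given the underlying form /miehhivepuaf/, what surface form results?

miehivefuafa

Rule 1 (intervocalic spirantization): /p/ is a stop between vowels /e/ and /u/, so it spirantizes to the fricative [f]. /miehhivepuaf/ → miehhivefuaf.
Rule 2 (degemination): /hh/ is a geminate; the first /h/ deletes. /miehhivefuaf/ → miehivefuaf.
Rule 3 (final a-epenthesis): the form ends in the consonant /f/, so [a] is inserted word-finally. /miehivefuaf/ → miehivefuafa.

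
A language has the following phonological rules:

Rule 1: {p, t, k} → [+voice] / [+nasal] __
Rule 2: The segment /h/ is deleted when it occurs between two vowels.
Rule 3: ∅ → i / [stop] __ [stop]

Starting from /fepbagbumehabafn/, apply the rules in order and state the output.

Rule 1 (post-nasal voicing): no segment meets the environment; /fepbagbumehabafn/ is unchanged.
Rule 2 (intervocalic h-deletion): /h/ occurs between vowels /e/ and /a/, so it deletes. /fepbagbumehabafn/ → fepbagbumeabafn.
Rule 3 (stop-cluster i-epenthesis): /p/ and /b/ form a stop–stop cluster, so [i] is inserted between them. /g/ and /b/ form a stop–stop cluster, so [i] is inserted between them. /fepbagbumeabafn/ → fepibagibumeabafn.

fepibagibumeabafn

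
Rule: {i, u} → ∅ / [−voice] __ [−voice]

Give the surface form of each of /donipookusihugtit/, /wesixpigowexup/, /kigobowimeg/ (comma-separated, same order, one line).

donipookshugtt, wesxpigowexp, kigobowimeg

/donipookusihugtit/: /u/ is a high vowel flanked by voiceless consonants /k/ and /s/, so it deletes. /i/ is a high vowel flanked by voiceless consonants /s/ and /h/, so it deletes. /i/ is a high vowel flanked by voiceless consonants /t/ and /t/, so it deletes. → [donipookshugtt].
/wesixpigowexup/: /i/ is a high vowel flanked by voiceless consonants /s/ and /x/, so it deletes. /u/ is a high vowel flanked by voiceless consonants /x/ and /p/, so it deletes. → [wesxpigowexp].
/kigobowimeg/: the rule's environment is not met; surfaces unchanged as [kigobowimeg].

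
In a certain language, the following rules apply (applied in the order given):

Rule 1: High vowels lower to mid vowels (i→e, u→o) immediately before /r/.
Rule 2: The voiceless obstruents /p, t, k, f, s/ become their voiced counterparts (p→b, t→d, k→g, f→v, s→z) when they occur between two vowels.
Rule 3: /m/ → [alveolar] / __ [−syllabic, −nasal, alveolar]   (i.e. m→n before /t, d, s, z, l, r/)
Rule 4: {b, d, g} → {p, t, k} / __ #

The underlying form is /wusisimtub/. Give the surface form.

wuzizintup

Rule 1 (pre-rhotic lowering): no segment meets the environment; /wusisimtub/ is unchanged.
Rule 2 (intervocalic voicing): /s/ is a voiceless obstruent between vowels /u/ and /i/, so it voices to [z]. /s/ is a voiceless obstruent between vowels /i/ and /i/, so it voices to [z]. /wusisimtub/ → wuzizimtub.
Rule 3 (nasal place assimilation): /m/ precedes the alveolar consonant /t/, so it assimilates in place to [n]. /wuzizimtub/ → wuzizintub.
Rule 4 (final devoicing): /b/ is a voiced stop in word-final position, so it devoices to [p]. /wuzizintub/ → wuzizintup.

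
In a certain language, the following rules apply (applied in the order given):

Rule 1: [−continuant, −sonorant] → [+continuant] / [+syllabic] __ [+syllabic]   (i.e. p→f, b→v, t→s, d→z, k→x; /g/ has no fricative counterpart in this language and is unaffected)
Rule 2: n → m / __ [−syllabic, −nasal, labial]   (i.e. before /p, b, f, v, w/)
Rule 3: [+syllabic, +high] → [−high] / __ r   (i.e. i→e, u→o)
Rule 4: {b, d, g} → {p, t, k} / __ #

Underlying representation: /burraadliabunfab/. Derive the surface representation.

Rule 1 (intervocalic spirantization): /b/ is a stop between vowels /a/ and /u/, so it spirantizes to the fricative [v]. /burraadliabunfab/ → burraadliavunfab.
Rule 2 (nasal place assimilation): /n/ precedes the labial consonant /f/, so it assimilates in place to [m]. /burraadliavunfab/ → burraadliavumfab.
Rule 3 (pre-rhotic lowering): /u/ is a high vowel immediately before /r/, so it lowers to [o]. /burraadliavumfab/ → borraadliavumfab.
Rule 4 (final devoicing): /b/ is a voiced stop in word-final position, so it devoices to [p]. /borraadliavumfab/ → borraadliavumfap.

borraadliavumfap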